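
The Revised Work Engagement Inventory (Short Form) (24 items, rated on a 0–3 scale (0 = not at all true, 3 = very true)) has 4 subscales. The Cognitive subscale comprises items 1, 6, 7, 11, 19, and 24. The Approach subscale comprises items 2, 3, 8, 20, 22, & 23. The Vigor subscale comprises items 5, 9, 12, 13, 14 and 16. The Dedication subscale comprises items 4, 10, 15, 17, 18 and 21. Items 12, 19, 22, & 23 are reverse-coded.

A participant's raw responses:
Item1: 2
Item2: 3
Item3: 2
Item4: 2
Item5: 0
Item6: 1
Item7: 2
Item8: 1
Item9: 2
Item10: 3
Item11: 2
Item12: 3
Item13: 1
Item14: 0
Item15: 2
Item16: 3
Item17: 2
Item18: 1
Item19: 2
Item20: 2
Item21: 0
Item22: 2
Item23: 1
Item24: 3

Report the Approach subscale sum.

Approach items: 2, 3, 8, 20, 22, 23.
Of these, items 22 & 23 are reverse-coded; on a 0–3 scale, reversed = 3 − raw.
  item 2: 3
  item 3: 2
  item 8: 1
  item 20: 2
  item 22: 3 − 2 = 1
  item 23: 3 − 1 = 2
Sum = 3 + 2 + 1 + 2 + 1 + 2 = 11

11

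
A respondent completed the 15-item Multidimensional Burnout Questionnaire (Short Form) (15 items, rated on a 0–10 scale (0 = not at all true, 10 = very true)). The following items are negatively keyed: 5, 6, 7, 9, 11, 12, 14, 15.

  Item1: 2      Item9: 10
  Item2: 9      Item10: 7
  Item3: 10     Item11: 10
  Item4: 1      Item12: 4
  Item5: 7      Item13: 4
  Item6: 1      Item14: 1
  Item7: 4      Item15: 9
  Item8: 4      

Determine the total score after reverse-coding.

Reverse-coded items (reversed = (0+10) − raw = 10 − raw):
  item 5: 10 − 7 = 3
  item 6: 10 − 1 = 9
  item 7: 10 − 4 = 6
  item 9: 10 − 10 = 0
  item 11: 10 − 10 = 0
  item 12: 10 − 4 = 6
  item 14: 10 − 1 = 9
  item 15: 10 − 9 = 1
Scored responses: 2, 9, 10, 1, 3, 9, 6, 4, 0, 7, 0, 6, 4, 9, 1
Total = 2 + 9 + 10 + 1 + 3 + 9 + 6 + 4 + 0 + 7 + 0 + 6 + 4 + 9 + 1 = 71

71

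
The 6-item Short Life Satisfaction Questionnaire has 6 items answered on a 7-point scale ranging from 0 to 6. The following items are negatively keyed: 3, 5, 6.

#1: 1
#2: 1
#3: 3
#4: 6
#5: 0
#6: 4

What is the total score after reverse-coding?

Raw sum = 15. Negatively keyed items: 3, 5, 6; their raw sum = 7.
Each reversal replaces raw with 6 − raw, changing the total by 6 − 2·raw per item.
Total = 15 + 3·6 − 2·7 = 15 + 18 − 14 = 19

19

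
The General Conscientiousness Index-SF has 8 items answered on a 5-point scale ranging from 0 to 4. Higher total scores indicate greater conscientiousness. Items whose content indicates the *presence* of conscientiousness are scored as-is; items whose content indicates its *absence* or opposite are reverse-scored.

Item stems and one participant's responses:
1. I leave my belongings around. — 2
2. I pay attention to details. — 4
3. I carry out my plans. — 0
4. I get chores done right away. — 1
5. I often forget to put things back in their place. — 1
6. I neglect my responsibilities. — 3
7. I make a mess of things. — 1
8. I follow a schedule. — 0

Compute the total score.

Items 1, 5, 6, 7 describe the absence/opposite of conscientiousness → reverse-score.
reversed = (0+4) − raw = 4 − raw.
  item 1: 4 − 2 = 2
  item 2: 4
  item 3: 0
  item 4: 1
  item 5: 4 − 1 = 3
  item 6: 4 − 3 = 1
  item 7: 4 − 1 = 3
  item 8: 0
Total = 2 + 4 + 0 + 1 + 3 + 1 + 3 + 0 = 14

14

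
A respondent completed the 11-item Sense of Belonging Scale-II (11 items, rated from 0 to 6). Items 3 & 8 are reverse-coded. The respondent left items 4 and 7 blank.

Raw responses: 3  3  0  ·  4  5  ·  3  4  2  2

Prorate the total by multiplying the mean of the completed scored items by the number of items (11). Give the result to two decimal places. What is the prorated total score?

39.11

Reverse-coded (reverse-coded value = 6 − response):
  item 3: 6 − 0 = 6
  item 8: 6 − 3 = 3
Completed scored items (9 of 11): 3, 3, 6, 4, 5, 3, 4, 2, 2; sum = 32.
Person mean = 32 / 9 ≈ 3.5556
Prorated total = (32 / 9) × 11 = 39.11 (to 2 dp)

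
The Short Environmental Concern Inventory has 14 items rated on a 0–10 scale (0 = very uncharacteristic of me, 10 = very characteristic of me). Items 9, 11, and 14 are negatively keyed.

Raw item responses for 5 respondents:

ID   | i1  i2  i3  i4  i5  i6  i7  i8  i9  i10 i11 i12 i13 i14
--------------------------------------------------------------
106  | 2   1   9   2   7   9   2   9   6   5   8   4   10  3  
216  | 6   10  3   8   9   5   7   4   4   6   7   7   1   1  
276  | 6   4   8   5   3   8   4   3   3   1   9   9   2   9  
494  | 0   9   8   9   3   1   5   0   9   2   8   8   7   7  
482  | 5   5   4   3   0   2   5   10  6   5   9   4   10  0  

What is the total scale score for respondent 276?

62

Respondent 276 raw: 6, 4, 8, 5, 3, 8, 4, 3, 3, 1, 9, 9, 2, 9.
Reverse-coded (reverse-coded value = 10 − response):
  item 1: 6
  item 2: 4
  item 3: 8
  item 4: 5
  item 5: 3
  item 6: 8
  item 7: 4
  item 8: 3
  item 9: 10 − 3 = 7
  item 10: 1
  item 11: 10 − 9 = 1
  item 12: 9
  item 13: 2
  item 14: 10 − 9 = 1
Sum = 6 + 4 + 8 + 5 + 3 + 8 + 4 + 3 + 7 + 1 + 1 + 9 + 2 + 1 = 62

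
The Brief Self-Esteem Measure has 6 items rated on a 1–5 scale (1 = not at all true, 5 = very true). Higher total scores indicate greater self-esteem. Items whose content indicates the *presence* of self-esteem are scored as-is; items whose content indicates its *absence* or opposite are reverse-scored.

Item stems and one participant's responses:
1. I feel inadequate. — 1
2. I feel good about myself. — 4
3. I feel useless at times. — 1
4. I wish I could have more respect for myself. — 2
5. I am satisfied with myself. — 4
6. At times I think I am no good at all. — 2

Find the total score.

Items 1, 3, 4, 6 describe the absence/opposite of self-esteem → reverse-score.
on a 1–5 scale, reversed = 6 − raw.
  item 1: 6 − 1 = 5
  item 2: 4
  item 3: 6 − 1 = 5
  item 4: 6 − 2 = 4
  item 5: 4
  item 6: 6 − 2 = 4
Total = 5 + 4 + 5 + 4 + 4 + 4 = 26

26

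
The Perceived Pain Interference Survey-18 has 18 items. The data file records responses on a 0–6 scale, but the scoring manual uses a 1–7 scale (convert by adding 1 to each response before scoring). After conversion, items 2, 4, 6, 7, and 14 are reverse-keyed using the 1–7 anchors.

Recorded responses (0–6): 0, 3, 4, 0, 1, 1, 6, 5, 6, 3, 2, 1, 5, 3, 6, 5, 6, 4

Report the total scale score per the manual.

83

Convert to 1–7: 1, 4, 5, 1, 2, 2, 7, 6, 7, 4, 3, 2, 6, 4, 7, 6, 7, 5
Reverse-coded (on a 1–7 scale, reversed = 8 − raw):
  item 2: 8 − 4 = 4
  item 4: 8 − 1 = 7
  item 6: 8 − 2 = 6
  item 7: 8 − 7 = 1
  item 14: 8 − 4 = 4
Scored: 1, 4, 5, 7, 2, 6, 1, 6, 7, 4, 3, 2, 6, 4, 7, 6, 7, 5
Total = 83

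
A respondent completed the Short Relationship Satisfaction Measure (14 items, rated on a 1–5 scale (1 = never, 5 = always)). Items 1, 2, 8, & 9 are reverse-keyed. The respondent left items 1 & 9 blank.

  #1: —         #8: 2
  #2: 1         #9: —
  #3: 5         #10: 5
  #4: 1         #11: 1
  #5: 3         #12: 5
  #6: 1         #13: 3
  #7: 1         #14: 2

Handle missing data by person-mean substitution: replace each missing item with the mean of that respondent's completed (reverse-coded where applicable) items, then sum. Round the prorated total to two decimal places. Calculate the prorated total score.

42.00

Reverse-coded (on a 1–5 scale, reversed = 6 − raw):
  item 2: 6 − 1 = 5
  item 8: 6 − 2 = 4
Completed scored items (12 of 14): 5, 5, 1, 3, 1, 1, 4, 5, 1, 5, 3, 2; sum = 36.
Person mean = 36 / 12 ≈ 3.0000
Prorated total = (36 / 12) × 14 = 42.00 (to 2 dp)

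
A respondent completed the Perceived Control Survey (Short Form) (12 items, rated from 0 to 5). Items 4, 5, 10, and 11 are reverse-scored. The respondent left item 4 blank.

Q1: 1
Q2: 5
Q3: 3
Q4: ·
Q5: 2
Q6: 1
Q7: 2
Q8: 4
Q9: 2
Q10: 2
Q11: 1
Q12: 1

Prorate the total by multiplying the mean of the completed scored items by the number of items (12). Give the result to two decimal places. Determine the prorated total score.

Reverse-coded (reverse-coded value = 5 − response):
  item 5: 5 − 2 = 3
  item 10: 5 − 2 = 3
  item 11: 5 − 1 = 4
Completed scored items (11 of 12): 1, 5, 3, 3, 1, 2, 4, 2, 3, 4, 1; sum = 29.
Person mean = 29 / 11 ≈ 2.6364
Prorated total = (29 / 11) × 12 = 31.64 (to 2 dp)

31.64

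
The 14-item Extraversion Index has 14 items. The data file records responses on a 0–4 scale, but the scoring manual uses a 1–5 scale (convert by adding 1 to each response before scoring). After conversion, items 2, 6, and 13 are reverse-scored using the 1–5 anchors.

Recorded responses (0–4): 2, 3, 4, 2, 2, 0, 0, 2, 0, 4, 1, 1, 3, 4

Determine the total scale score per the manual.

Convert to 1–5: 3, 4, 5, 3, 3, 1, 1, 3, 1, 5, 2, 2, 4, 5
Reverse-coded (reverse-coded value = 6 − response):
  item 2: 6 − 4 = 2
  item 6: 6 − 1 = 5
  item 13: 6 − 4 = 2
Scored: 3, 2, 5, 3, 3, 5, 1, 3, 1, 5, 2, 2, 2, 5
Total = 42

42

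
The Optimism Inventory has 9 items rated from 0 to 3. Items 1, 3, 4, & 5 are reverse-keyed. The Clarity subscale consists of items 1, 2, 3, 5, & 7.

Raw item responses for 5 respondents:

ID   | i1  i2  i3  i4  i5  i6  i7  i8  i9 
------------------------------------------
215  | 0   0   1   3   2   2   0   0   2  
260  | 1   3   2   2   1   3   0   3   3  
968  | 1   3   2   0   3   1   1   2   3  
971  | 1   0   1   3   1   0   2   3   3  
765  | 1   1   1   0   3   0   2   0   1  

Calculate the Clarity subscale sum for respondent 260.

Respondent 260 raw: 1, 3, 2, 2, 1, 3, 0, 3, 3.
Clarity items: 1, 2, 3, 5, 7.
Reverse-coded (reversed = (0+3) − raw = 3 − raw):
  item 1: 3 − 1 = 2
  item 2: 3
  item 3: 3 − 2 = 1
  item 5: 3 − 1 = 2
  item 7: 0
Sum = 2 + 3 + 1 + 2 + 0 = 8

8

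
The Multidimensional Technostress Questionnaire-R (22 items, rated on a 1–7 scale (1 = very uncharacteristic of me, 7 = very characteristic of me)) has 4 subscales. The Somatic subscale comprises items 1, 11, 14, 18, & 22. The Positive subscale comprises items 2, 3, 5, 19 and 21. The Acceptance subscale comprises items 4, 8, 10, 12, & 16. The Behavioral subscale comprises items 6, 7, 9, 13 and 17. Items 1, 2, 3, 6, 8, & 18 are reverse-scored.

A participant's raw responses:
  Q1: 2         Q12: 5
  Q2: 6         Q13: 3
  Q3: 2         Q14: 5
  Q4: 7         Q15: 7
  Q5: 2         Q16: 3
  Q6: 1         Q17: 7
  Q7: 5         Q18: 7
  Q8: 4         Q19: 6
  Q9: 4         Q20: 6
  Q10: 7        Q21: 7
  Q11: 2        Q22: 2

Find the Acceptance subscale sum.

26

Acceptance items: 4, 8, 10, 12, 16.
Of these, item 8 is reverse-scored; reversed = (1+7) − raw = 8 − raw.
  item 4: 7
  item 8: 8 − 4 = 4
  item 10: 7
  item 12: 5
  item 16: 3
Sum = 7 + 4 + 7 + 5 + 3 = 26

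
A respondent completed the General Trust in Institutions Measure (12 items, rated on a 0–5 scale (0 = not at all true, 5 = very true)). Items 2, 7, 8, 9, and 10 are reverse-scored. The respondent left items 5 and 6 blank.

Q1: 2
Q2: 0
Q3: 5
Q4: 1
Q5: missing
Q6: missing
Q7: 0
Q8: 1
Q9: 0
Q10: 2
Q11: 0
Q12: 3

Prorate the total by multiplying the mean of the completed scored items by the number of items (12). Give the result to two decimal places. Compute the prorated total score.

39.60

Reverse-coded (reversed = (0+5) − raw = 5 − raw):
  item 2: 5 − 0 = 5
  item 7: 5 − 0 = 5
  item 8: 5 − 1 = 4
  item 9: 5 − 0 = 5
  item 10: 5 − 2 = 3
Completed scored items (10 of 12): 2, 5, 5, 1, 5, 4, 5, 3, 0, 3; sum = 33.
Person mean = 33 / 10 ≈ 3.3000
Prorated total = (33 / 10) × 12 = 39.60 (to 2 dp)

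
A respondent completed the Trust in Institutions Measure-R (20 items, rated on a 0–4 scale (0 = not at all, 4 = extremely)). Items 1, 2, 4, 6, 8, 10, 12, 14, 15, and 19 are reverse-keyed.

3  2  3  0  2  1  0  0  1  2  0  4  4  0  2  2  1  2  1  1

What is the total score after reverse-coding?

41

Reverse-coded items (on a 0–4 scale, reversed = 4 − raw):
  item 1: 4 − 3 = 1
  item 2: 4 − 2 = 2
  item 4: 4 − 0 = 4
  item 6: 4 − 1 = 3
  item 8: 4 − 0 = 4
  item 10: 4 − 2 = 2
  item 12: 4 − 4 = 0
  item 14: 4 − 0 = 4
  item 15: 4 − 2 = 2
  item 19: 4 − 1 = 3
Scored items: 1, 2, 3, 4, 2, 3, 0, 4, 1, 2, 0, 0, 4, 4, 2, 2, 1, 2, 3, 1
Total = 1 + 2 + 3 + 4 + 2 + 3 + 0 + 4 + 1 + 2 + 0 + 0 + 4 + 4 + 2 + 2 + 1 + 2 + 3 + 1 = 41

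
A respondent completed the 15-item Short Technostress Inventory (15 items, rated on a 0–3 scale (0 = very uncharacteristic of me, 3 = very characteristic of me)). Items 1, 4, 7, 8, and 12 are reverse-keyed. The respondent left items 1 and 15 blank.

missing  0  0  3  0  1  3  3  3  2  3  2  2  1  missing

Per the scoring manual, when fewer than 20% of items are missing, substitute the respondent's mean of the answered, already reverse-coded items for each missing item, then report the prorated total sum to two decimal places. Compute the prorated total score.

15.00

Reverse-coded (reversed = (0+3) − raw = 3 − raw):
  item 4: 3 − 3 = 0
  item 7: 3 − 3 = 0
  item 8: 3 − 3 = 0
  item 12: 3 − 2 = 1
Completed scored items (13 of 15): 0, 0, 0, 0, 1, 0, 0, 3, 2, 3, 1, 2, 1; sum = 13.
Person mean = 13 / 13 ≈ 1.0000
Prorated total = (13 / 13) × 15 = 15.00 (to 2 dp)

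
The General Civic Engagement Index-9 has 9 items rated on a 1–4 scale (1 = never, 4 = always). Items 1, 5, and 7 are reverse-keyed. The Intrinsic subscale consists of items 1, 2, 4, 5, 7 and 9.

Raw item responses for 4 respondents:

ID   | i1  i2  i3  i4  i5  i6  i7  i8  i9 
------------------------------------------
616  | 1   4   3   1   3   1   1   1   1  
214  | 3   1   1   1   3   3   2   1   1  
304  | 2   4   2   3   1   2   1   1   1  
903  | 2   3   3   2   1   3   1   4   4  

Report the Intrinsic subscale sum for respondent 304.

Respondent 304 raw: 2, 4, 2, 3, 1, 2, 1, 1, 1.
Intrinsic items: 1, 2, 4, 5, 7, 9.
Reverse-coded (reversed = (1+4) − raw = 5 − raw):
  item 1: 5 − 2 = 3
  item 2: 4
  item 4: 3
  item 5: 5 − 1 = 4
  item 7: 5 − 1 = 4
  item 9: 1
Sum = 3 + 4 + 3 + 4 + 4 + 1 = 19

19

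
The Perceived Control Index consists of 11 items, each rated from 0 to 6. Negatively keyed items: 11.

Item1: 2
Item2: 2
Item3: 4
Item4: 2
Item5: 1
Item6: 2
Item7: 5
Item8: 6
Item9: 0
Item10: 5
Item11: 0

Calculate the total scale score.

Reversing item 11 with 6 − raw:
Total = 2 + 2 + 4 + 2 + 1 + 2 + 5 + 6 + 0 + 5 + (6−0)
      = 2 + 2 + 4 + 2 + 1 + 2 + 5 + 6 + 0 + 5 + 6 = 35

35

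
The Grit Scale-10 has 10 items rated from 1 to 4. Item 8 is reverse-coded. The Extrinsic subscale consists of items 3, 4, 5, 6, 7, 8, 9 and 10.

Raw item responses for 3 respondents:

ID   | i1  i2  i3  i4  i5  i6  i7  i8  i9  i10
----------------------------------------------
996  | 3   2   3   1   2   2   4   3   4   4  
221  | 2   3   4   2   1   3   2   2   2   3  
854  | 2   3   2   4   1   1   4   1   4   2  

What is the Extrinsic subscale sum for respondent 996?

Respondent 996 raw: 3, 2, 3, 1, 2, 2, 4, 3, 4, 4.
Extrinsic items: 3, 4, 5, 6, 7, 8, 9, 10.
Reverse-coded (reverse-coded value = 5 − response):
  item 3: 3
  item 4: 1
  item 5: 2
  item 6: 2
  item 7: 4
  item 8: 5 − 3 = 2
  item 9: 4
  item 10: 4
Sum = 3 + 1 + 2 + 2 + 4 + 2 + 4 + 4 = 22

22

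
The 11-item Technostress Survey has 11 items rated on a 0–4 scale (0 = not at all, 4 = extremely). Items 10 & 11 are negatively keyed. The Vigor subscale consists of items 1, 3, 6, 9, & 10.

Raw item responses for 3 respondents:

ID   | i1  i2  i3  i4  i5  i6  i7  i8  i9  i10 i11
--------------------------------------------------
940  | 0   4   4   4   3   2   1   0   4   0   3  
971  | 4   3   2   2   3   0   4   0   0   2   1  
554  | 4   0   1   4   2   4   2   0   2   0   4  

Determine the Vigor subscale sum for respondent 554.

Respondent 554 raw: 4, 0, 1, 4, 2, 4, 2, 0, 2, 0, 4.
Vigor items: 1, 3, 6, 9, 10.
Reverse-coded (on a 0–4 scale, reversed = 4 − raw):
  item 1: 4
  item 3: 1
  item 6: 4
  item 9: 2
  item 10: 4 − 0 = 4
Sum = 4 + 1 + 4 + 2 + 4 = 15

15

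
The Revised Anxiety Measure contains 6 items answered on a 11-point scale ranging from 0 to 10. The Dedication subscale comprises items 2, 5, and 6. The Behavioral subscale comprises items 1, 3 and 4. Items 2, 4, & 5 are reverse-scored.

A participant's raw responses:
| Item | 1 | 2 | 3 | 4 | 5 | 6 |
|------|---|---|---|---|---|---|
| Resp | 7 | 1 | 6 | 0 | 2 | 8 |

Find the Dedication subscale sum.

25

Dedication items: 2, 5, 6.
Of these, items 2 & 5 are reverse-scored; reversed = (0+10) − raw = 10 − raw.
  item 2: 10 − 1 = 9
  item 5: 10 − 2 = 8
  item 6: 8
Sum = 9 + 8 + 8 = 25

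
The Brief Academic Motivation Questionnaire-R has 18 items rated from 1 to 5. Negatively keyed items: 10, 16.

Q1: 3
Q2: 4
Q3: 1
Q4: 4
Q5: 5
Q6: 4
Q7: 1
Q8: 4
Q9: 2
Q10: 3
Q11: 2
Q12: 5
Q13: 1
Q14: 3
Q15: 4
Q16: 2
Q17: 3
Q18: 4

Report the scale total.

57

Negatively keyed items use 6 − raw:
  item 10: 6 − 3 = 3
  item 16: 6 − 2 = 4
Scored items: 3, 4, 1, 4, 5, 4, 1, 4, 2, 3, 2, 5, 1, 3, 4, 4, 3, 4
Total = 3 + 4 + 1 + 4 + 5 + 4 + 1 + 4 + 2 + 3 + 2 + 5 + 1 + 3 + 4 + 4 + 3 + 4 = 57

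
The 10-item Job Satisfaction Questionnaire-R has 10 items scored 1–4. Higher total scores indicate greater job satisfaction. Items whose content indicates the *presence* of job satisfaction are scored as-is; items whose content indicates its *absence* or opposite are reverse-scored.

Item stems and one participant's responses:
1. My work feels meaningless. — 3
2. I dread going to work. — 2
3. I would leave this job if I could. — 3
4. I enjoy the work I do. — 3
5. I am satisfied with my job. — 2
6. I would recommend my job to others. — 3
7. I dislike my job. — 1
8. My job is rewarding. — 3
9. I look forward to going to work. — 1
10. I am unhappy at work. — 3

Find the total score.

25

Items 1, 2, 3, 7, 10 describe the absence/opposite of job satisfaction → reverse-score.
reversed = (1+4) − raw = 5 − raw.
  item 1: 5 − 3 = 2
  item 2: 5 − 2 = 3
  item 3: 5 − 3 = 2
  item 4: 3
  item 5: 2
  item 6: 3
  item 7: 5 − 1 = 4
  item 8: 3
  item 9: 1
  item 10: 5 − 3 = 2
Total = 2 + 3 + 2 + 3 + 2 + 3 + 4 + 3 + 1 + 2 = 25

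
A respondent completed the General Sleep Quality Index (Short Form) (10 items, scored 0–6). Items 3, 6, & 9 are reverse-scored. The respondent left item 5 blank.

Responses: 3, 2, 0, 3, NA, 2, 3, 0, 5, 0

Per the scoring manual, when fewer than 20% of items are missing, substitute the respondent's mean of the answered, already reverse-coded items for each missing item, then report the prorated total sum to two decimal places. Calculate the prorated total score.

24.44

Reverse-coded (reverse-coded value = 6 − response):
  item 3: 6 − 0 = 6
  item 6: 6 − 2 = 4
  item 9: 6 − 5 = 1
Completed scored items (9 of 10): 3, 2, 6, 3, 4, 3, 0, 1, 0; sum = 22.
Person mean = 22 / 9 ≈ 2.4444
Prorated total = (22 / 9) × 10 = 24.44 (to 2 dp)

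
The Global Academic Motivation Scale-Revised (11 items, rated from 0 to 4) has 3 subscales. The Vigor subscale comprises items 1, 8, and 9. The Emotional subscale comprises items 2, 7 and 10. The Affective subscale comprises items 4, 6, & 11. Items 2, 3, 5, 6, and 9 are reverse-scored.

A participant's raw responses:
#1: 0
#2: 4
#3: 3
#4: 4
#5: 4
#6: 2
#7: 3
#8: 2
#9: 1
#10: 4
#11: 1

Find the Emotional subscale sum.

7

Emotional items: 2, 7, 10.
Of these, item 2 is reverse-scored; reverse-coded value = 4 − response.
  item 2: 4 − 4 = 0
  item 7: 3
  item 10: 4
Sum = 0 + 3 + 4 = 7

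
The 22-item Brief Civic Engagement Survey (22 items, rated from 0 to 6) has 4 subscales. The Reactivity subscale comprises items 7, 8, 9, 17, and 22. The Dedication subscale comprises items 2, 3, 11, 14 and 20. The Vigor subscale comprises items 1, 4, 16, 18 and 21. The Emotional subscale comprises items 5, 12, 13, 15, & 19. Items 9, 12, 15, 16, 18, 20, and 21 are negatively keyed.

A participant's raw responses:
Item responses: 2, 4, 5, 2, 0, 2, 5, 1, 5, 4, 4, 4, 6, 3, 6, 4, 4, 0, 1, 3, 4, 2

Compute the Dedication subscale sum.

19

Dedication items: 2, 3, 11, 14, 20.
Of these, item 20 is negatively keyed; on a 0–6 scale, reversed = 6 − raw.
  item 2: 4
  item 3: 5
  item 11: 4
  item 14: 3
  item 20: 6 − 3 = 3
Sum = 4 + 5 + 4 + 3 + 3 = 19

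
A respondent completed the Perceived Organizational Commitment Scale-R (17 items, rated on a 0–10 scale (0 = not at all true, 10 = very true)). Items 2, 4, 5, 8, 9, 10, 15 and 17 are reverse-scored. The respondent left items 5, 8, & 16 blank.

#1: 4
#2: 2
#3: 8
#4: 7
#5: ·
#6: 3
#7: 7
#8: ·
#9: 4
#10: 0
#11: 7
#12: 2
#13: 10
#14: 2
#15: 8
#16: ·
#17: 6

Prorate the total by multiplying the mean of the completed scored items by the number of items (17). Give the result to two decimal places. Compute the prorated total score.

92.29

Reverse-coded (reverse-coded value = 10 − response):
  item 2: 10 − 2 = 8
  item 4: 10 − 7 = 3
  item 9: 10 − 4 = 6
  item 10: 10 − 0 = 10
  item 15: 10 − 8 = 2
  item 17: 10 − 6 = 4
Completed scored items (14 of 17): 4, 8, 8, 3, 3, 7, 6, 10, 7, 2, 10, 2, 2, 4; sum = 76.
Person mean = 76 / 14 ≈ 5.4286
Prorated total = (76 / 14) × 17 = 92.29 (to 2 dp)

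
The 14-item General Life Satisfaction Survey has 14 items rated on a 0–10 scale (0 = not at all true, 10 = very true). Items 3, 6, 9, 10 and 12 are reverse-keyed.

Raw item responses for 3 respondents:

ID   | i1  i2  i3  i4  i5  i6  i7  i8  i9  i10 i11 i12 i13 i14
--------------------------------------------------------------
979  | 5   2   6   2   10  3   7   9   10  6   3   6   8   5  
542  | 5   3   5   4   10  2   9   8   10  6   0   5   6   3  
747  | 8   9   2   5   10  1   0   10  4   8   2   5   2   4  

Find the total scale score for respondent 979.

70

Respondent 979 raw: 5, 2, 6, 2, 10, 3, 7, 9, 10, 6, 3, 6, 8, 5.
Reverse-coded (on a 0–10 scale, reversed = 10 − raw):
  item 1: 5
  item 2: 2
  item 3: 10 − 6 = 4
  item 4: 2
  item 5: 10
  item 6: 10 − 3 = 7
  item 7: 7
  item 8: 9
  item 9: 10 − 10 = 0
  item 10: 10 − 6 = 4
  item 11: 3
  item 12: 10 − 6 = 4
  item 13: 8
  item 14: 5
Sum = 5 + 2 + 4 + 2 + 10 + 7 + 7 + 9 + 0 + 4 + 3 + 4 + 8 + 5 = 70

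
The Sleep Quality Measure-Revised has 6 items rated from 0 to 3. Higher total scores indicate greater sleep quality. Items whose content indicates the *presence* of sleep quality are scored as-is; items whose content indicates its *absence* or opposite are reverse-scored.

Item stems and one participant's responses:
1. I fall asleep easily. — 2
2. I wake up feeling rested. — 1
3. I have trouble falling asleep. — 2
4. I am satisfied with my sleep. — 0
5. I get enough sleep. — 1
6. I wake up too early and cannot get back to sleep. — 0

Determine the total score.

8

Items 3, 6 describe the absence/opposite of sleep quality → reverse-score.
reversed = (0+3) − raw = 3 − raw.
  item 1: 2
  item 2: 1
  item 3: 3 − 2 = 1
  item 4: 0
  item 5: 1
  item 6: 3 − 0 = 3
Total = 2 + 1 + 1 + 0 + 1 + 3 = 8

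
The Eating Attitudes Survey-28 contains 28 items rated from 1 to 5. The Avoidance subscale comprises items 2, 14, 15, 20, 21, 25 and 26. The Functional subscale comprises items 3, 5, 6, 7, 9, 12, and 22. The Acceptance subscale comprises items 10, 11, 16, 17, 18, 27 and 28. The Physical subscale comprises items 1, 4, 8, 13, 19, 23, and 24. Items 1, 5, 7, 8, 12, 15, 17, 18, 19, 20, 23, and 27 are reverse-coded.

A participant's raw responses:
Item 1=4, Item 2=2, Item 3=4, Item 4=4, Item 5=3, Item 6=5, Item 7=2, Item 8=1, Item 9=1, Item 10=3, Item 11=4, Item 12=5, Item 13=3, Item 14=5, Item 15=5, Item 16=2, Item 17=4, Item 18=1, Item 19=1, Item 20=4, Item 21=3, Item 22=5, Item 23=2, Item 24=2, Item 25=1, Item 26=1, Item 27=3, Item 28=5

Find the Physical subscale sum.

Physical items: 1, 4, 8, 13, 19, 23, 24.
Of these, items 1, 8, 19 and 23 are reverse-coded; reverse-coded value = 6 − response.
  item 1: 6 − 4 = 2
  item 4: 4
  item 8: 6 − 1 = 5
  item 13: 3
  item 19: 6 − 1 = 5
  item 23: 6 − 2 = 4
  item 24: 2
Sum = 2 + 4 + 5 + 3 + 5 + 4 + 2 = 25

25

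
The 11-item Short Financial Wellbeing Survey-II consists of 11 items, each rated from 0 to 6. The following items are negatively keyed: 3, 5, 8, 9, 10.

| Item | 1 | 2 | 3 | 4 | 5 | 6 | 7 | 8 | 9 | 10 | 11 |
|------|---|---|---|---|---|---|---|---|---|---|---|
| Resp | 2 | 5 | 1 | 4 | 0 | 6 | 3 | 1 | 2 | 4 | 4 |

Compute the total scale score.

Reverse-coded items (reversed = (0+6) − raw = 6 − raw):
  item 3: 6 − 1 = 5
  item 5: 6 − 0 = 6
  item 8: 6 − 1 = 5
  item 9: 6 − 2 = 4
  item 10: 6 − 4 = 2
After reverse-coding: 2, 5, 5, 4, 6, 6, 3, 5, 4, 2, 4
Total = 2 + 5 + 5 + 4 + 6 + 6 + 3 + 5 + 4 + 2 + 4 = 46

46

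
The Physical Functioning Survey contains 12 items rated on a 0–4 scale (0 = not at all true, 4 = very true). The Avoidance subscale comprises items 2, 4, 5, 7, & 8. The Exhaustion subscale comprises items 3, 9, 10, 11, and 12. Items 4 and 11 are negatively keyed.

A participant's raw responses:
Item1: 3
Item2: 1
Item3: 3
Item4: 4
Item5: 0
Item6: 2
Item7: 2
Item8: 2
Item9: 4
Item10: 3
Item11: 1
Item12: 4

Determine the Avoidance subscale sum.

5

Avoidance items: 2, 4, 5, 7, 8.
Of these, item 4 is negatively keyed; reverse-coded value = 4 − response.
  item 2: 1
  item 4: 4 − 4 = 0
  item 5: 0
  item 7: 2
  item 8: 2
Sum = 1 + 0 + 0 + 2 + 2 = 5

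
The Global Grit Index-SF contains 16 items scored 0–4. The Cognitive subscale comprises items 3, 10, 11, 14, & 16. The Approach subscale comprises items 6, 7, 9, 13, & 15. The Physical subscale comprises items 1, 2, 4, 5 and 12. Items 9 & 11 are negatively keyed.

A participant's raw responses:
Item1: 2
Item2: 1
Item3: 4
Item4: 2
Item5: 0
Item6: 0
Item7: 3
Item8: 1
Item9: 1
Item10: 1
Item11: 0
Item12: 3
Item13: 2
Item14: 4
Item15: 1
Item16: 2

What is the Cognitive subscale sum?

15

Cognitive items: 3, 10, 11, 14, 16.
Of these, item 11 is negatively keyed; reversed = (0+4) − raw = 4 − raw.
  item 3: 4
  item 10: 1
  item 11: 4 − 0 = 4
  item 14: 4
  item 16: 2
Sum = 4 + 1 + 4 + 4 + 2 = 15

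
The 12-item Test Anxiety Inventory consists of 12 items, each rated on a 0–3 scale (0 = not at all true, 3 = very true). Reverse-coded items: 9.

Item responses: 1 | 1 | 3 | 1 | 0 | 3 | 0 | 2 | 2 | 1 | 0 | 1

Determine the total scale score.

14

Raw sum = 15. Reverse-coded items: 9; their raw sum = 2.
Each reversal replaces raw with 3 − raw, changing the total by 3 − 2·raw per item.
Total = 15 + 1·3 − 2·2 = 15 + 3 − 4 = 14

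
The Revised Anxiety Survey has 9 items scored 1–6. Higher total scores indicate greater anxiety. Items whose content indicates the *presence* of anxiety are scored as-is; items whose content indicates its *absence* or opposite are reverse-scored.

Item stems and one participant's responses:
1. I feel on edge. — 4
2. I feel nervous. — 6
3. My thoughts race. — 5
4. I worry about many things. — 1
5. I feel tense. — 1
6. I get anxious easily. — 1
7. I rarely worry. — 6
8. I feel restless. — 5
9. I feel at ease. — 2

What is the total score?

29

Items 7, 9 describe the absence/opposite of anxiety → reverse-score.
reverse-coded value = 7 − response.
  item 1: 4
  item 2: 6
  item 3: 5
  item 4: 1
  item 5: 1
  item 6: 1
  item 7: 7 − 6 = 1
  item 8: 5
  item 9: 7 − 2 = 5
Total = 4 + 6 + 5 + 1 + 1 + 1 + 1 + 5 + 5 = 29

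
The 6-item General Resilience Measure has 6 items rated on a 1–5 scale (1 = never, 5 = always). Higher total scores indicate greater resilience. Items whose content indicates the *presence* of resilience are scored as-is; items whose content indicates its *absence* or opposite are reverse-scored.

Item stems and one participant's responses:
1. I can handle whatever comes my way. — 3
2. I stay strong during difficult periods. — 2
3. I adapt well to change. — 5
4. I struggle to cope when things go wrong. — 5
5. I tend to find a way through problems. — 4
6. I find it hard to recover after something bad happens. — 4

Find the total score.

Items 4, 6 describe the absence/opposite of resilience → reverse-score.
on a 1–5 scale, reversed = 6 − raw.
  item 1: 3
  item 2: 2
  item 3: 5
  item 4: 6 − 5 = 1
  item 5: 4
  item 6: 6 − 4 = 2
Total = 3 + 2 + 5 + 1 + 4 + 2 = 17

17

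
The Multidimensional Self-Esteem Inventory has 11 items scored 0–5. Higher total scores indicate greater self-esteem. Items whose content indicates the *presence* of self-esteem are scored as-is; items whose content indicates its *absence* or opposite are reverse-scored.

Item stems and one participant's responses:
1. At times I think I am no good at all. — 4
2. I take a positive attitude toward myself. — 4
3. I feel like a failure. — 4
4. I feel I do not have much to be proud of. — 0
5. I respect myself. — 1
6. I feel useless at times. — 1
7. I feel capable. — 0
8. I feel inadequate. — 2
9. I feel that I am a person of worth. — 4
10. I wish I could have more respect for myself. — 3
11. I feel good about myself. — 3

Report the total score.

Items 1, 3, 4, 6, 8, 10 describe the absence/opposite of self-esteem → reverse-score.
on a 0–5 scale, reversed = 5 − raw.
  item 1: 5 − 4 = 1
  item 2: 4
  item 3: 5 − 4 = 1
  item 4: 5 − 0 = 5
  item 5: 1
  item 6: 5 − 1 = 4
  item 7: 0
  item 8: 5 − 2 = 3
  item 9: 4
  item 10: 5 − 3 = 2
  item 11: 3
Total = 1 + 4 + 1 + 5 + 1 + 4 + 0 + 3 + 4 + 2 + 3 = 28

28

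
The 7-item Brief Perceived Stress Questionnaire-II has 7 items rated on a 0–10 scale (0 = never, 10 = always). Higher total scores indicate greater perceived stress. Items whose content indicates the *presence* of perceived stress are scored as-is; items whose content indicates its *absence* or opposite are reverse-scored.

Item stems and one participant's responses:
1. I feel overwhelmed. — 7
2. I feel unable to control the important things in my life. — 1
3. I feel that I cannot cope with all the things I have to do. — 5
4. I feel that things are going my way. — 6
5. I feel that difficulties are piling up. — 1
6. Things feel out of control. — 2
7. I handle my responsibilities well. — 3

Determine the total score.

Items 4, 7 describe the absence/opposite of perceived stress → reverse-score.
on a 0–10 scale, reversed = 10 − raw.
  item 1: 7
  item 2: 1
  item 3: 5
  item 4: 10 − 6 = 4
  item 5: 1
  item 6: 2
  item 7: 10 − 3 = 7
Total = 7 + 1 + 5 + 4 + 1 + 2 + 7 = 27

27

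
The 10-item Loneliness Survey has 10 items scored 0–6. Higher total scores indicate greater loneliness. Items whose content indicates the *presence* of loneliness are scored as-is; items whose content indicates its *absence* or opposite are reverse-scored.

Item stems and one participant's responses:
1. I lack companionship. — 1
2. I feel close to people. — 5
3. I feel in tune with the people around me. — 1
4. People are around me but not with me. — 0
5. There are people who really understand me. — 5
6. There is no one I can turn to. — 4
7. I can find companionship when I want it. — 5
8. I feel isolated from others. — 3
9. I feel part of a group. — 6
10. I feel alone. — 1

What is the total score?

Items 2, 3, 5, 7, 9 describe the absence/opposite of loneliness → reverse-score.
reversed = (0+6) − raw = 6 − raw.
  item 1: 1
  item 2: 6 − 5 = 1
  item 3: 6 − 1 = 5
  item 4: 0
  item 5: 6 − 5 = 1
  item 6: 4
  item 7: 6 − 5 = 1
  item 8: 3
  item 9: 6 − 6 = 0
  item 10: 1
Total = 1 + 1 + 5 + 0 + 1 + 4 + 1 + 3 + 0 + 1 = 17

17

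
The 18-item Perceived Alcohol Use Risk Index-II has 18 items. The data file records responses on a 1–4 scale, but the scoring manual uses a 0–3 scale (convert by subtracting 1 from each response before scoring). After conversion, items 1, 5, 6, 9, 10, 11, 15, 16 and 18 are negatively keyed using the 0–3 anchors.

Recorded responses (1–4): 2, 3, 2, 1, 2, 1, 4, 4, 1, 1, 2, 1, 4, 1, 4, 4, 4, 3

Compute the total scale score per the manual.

Convert to 0–3: 1, 2, 1, 0, 1, 0, 3, 3, 0, 0, 1, 0, 3, 0, 3, 3, 3, 2
Reverse-coded (reversed = (0+3) − raw = 3 − raw):
  item 1: 3 − 1 = 2
  item 5: 3 − 1 = 2
  item 6: 3 − 0 = 3
  item 9: 3 − 0 = 3
  item 10: 3 − 0 = 3
  item 11: 3 − 1 = 2
  item 15: 3 − 3 = 0
  item 16: 3 − 3 = 0
  item 18: 3 − 2 = 1
Scored: 2, 2, 1, 0, 2, 3, 3, 3, 3, 3, 2, 0, 3, 0, 0, 0, 3, 1
Total = 31

31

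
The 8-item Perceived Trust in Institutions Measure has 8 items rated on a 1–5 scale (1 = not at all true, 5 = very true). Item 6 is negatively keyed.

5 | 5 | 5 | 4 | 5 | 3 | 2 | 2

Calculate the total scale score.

31

Reverse-coded items (on a 1–5 scale, reversed = 6 − raw):
  item 6: 6 − 3 = 3
Scored responses: 5, 5, 5, 4, 5, 3, 2, 2
Total = 5 + 5 + 5 + 4 + 5 + 3 + 2 + 2 = 31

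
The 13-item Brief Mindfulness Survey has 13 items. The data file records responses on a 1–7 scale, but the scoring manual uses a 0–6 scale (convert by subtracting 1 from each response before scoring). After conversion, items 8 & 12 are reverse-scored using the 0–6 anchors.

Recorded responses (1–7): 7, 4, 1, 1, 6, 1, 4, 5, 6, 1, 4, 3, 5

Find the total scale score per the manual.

35

Convert to 0–6: 6, 3, 0, 0, 5, 0, 3, 4, 5, 0, 3, 2, 4
Reverse-coded (on a 0–6 scale, reversed = 6 − raw):
  item 8: 6 − 4 = 2
  item 12: 6 − 2 = 4
Scored: 6, 3, 0, 0, 5, 0, 3, 2, 5, 0, 3, 4, 4
Total = 35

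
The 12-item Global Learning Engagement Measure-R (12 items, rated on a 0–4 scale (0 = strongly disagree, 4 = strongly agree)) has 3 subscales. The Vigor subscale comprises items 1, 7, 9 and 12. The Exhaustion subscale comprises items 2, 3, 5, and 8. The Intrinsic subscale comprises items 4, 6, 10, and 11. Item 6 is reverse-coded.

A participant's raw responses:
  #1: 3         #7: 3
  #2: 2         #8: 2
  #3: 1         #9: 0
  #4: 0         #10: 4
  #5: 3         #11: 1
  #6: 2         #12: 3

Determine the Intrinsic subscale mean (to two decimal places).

Intrinsic items: 4, 6, 10, 11.
Of these, item 6 is reverse-coded; reverse-coded value = 4 − response.
  item 4: 0
  item 6: 4 − 2 = 2
  item 10: 4
  item 11: 1
Sum = 0 + 2 + 4 + 1 = 7
Mean = 7 / 4 = 1.75

1.75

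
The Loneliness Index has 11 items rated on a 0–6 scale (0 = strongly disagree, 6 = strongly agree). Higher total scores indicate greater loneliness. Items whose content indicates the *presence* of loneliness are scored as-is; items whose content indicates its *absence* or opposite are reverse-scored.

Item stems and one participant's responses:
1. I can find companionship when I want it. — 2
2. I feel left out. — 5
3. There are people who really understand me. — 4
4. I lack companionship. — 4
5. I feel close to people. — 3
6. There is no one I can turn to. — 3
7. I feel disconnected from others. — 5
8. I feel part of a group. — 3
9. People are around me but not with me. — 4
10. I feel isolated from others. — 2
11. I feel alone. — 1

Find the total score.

Items 1, 3, 5, 8 describe the absence/opposite of loneliness → reverse-score.
reversed = (0+6) − raw = 6 − raw.
  item 1: 6 − 2 = 4
  item 2: 5
  item 3: 6 − 4 = 2
  item 4: 4
  item 5: 6 − 3 = 3
  item 6: 3
  item 7: 5
  item 8: 6 − 3 = 3
  item 9: 4
  item 10: 2
  item 11: 1
Total = 4 + 5 + 2 + 4 + 3 + 3 + 5 + 3 + 4 + 2 + 1 = 36

36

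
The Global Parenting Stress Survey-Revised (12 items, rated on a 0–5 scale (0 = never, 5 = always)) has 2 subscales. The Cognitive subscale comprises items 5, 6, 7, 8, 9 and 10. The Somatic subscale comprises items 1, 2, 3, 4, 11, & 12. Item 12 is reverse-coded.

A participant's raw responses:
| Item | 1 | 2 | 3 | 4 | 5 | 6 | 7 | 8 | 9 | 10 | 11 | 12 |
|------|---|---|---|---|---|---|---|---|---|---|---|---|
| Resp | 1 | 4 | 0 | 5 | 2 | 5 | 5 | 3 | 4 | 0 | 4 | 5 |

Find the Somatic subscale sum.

Somatic items: 1, 2, 3, 4, 11, 12.
Of these, item 12 is reverse-coded; reversed = (0+5) − raw = 5 − raw.
  item 1: 1
  item 2: 4
  item 3: 0
  item 4: 5
  item 11: 4
  item 12: 5 − 5 = 0
Sum = 1 + 4 + 0 + 5 + 4 + 0 = 14

14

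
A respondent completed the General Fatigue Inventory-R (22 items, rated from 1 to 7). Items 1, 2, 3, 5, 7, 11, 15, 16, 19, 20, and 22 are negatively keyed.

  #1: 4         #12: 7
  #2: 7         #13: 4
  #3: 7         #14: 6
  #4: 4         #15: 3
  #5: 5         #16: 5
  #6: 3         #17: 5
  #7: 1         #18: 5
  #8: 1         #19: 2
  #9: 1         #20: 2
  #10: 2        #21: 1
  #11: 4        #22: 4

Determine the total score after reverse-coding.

83

Reversing items 1, 2, 3, 5, 7, 11, 15, 16, 19, 20, and 22 with 8 − raw:
Total = (8−4) + (8−7) + (8−7) + 4 + (8−5) + 3 + (8−1) + 1 + 1 + 2 + (8−4) + 7 + 4 + 6 + (8−3) + (8−5) + 5 + 5 + (8−2) + (8−2) + 1 + (8−4)
      = 4 + 1 + 1 + 4 + 3 + 3 + 7 + 1 + 1 + 2 + 4 + 7 + 4 + 6 + 5 + 3 + 5 + 5 + 6 + 6 + 1 + 4 = 83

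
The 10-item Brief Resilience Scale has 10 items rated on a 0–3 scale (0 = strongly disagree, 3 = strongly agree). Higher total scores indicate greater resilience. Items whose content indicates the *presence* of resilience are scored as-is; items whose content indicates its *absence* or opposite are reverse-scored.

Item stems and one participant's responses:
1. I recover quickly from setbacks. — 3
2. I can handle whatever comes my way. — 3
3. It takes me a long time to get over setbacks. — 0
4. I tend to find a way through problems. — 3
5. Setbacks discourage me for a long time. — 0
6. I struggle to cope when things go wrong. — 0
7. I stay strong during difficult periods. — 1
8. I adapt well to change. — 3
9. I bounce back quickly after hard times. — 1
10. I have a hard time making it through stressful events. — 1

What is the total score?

25

Items 3, 5, 6, 10 describe the absence/opposite of resilience → reverse-score.
on a 0–3 scale, reversed = 3 − raw.
  item 1: 3
  item 2: 3
  item 3: 3 − 0 = 3
  item 4: 3
  item 5: 3 − 0 = 3
  item 6: 3 − 0 = 3
  item 7: 1
  item 8: 3
  item 9: 1
  item 10: 3 − 1 = 2
Total = 3 + 3 + 3 + 3 + 3 + 3 + 1 + 3 + 1 + 2 = 25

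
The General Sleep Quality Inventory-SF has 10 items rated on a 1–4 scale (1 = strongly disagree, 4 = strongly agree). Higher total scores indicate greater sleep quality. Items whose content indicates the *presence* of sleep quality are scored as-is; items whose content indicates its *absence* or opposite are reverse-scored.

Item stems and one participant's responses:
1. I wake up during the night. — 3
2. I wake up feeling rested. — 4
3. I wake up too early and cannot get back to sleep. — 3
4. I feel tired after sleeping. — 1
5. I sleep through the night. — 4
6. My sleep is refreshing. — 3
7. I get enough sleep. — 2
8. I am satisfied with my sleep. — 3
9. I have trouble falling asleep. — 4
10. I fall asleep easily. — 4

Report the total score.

29

Items 1, 3, 4, 9 describe the absence/opposite of sleep quality → reverse-score.
on a 1–4 scale, reversed = 5 − raw.
  item 1: 5 − 3 = 2
  item 2: 4
  item 3: 5 − 3 = 2
  item 4: 5 − 1 = 4
  item 5: 4
  item 6: 3
  item 7: 2
  item 8: 3
  item 9: 5 − 4 = 1
  item 10: 4
Total = 2 + 4 + 2 + 4 + 4 + 3 + 2 + 3 + 1 + 4 = 29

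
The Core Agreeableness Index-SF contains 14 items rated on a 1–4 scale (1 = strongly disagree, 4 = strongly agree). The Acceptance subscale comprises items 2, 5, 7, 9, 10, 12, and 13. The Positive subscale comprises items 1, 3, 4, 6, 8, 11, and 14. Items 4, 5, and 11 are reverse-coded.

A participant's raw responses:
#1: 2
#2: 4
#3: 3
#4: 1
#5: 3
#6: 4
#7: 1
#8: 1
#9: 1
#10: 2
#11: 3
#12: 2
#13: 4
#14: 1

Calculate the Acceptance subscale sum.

Acceptance items: 2, 5, 7, 9, 10, 12, 13.
Of these, item 5 is reverse-coded; on a 1–4 scale, reversed = 5 − raw.
  item 2: 4
  item 5: 5 − 3 = 2
  item 7: 1
  item 9: 1
  item 10: 2
  item 12: 2
  item 13: 4
Sum = 4 + 2 + 1 + 1 + 2 + 2 + 4 = 16

16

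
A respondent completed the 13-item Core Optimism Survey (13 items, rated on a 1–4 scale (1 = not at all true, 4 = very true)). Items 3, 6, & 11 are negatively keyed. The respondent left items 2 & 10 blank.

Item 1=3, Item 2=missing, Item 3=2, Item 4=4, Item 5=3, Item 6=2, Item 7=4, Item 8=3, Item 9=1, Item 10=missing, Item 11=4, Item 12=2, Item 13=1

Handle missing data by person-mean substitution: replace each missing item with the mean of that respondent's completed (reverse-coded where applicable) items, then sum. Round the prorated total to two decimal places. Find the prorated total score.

33.09

Reverse-coded (on a 1–4 scale, reversed = 5 − raw):
  item 3: 5 − 2 = 3
  item 6: 5 − 2 = 3
  item 11: 5 − 4 = 1
Completed scored items (11 of 13): 3, 3, 4, 3, 3, 4, 3, 1, 1, 2, 1; sum = 28.
Person mean = 28 / 11 ≈ 2.5455
Prorated total = (28 / 11) × 13 = 33.09 (to 2 dp)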